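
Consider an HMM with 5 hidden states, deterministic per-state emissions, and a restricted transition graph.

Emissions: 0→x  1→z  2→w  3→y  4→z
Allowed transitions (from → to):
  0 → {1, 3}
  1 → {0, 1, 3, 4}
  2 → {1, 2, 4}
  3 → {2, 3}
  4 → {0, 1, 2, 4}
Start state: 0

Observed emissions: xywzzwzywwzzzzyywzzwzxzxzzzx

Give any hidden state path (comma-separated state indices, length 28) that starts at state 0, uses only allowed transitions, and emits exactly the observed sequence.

0,3,2,4,4,2,1,3,2,2,4,4,1,1,3,3,2,1,4,2,1,0,1,0,1,4,1,0

  t0 'x' -> {0}, take 0 (start)
  t1 'y' -> {3}, take 3 (0->3 ok)
  t2 'w' -> {2}, take 2 (3->2 ok)
  t3 'z' -> {1,4}, take 4 (2->4 ok)
  t4 'z' -> {1,4}, take 4 (4->4 ok)
  t5 'w' -> {2}, take 2 (4->2 ok)
  t6 'z' -> {1,4}, take 1 (2->1 ok)
  t7 'y' -> {3}, take 3 (1->3 ok)
  t8 'w' -> {2}, take 2 (3->2 ok)
  t9 'w' -> {2}, take 2 (2->2 ok)
  t10 'z' -> {1,4}, take 4 (2->4 ok)
  t11 'z' -> {1,4}, take 4 (4->4 ok)
  t12 'z' -> {1,4}, take 1 (4->1 ok)
  t13 'z' -> {1,4}, take 1 (1->1 ok)
  t14 'y' -> {3}, take 3 (1->3 ok)
  t15 'y' -> {3}, take 3 (3->3 ok)
  t16 'w' -> {2}, take 2 (3->2 ok)
  t17 'z' -> {1,4}, take 1 (2->1 ok)
  t18 'z' -> {1,4}, take 4 (1->4 ok)
  t19 'w' -> {2}, take 2 (4->2 ok)
  t20 'z' -> {1,4}, take 1 (2->1 ok)
  t21 'x' -> {0}, take 0 (1->0 ok)
  t22 'z' -> {1,4}, take 1 (0->1 ok)
  t23 'x' -> {0}, take 0 (1->0 ok)
  t24 'z' -> {1,4}, take 1 (0->1 ok)
  t25 'z' -> {1,4}, take 4 (1->4 ok)
  t26 'z' -> {1,4}, take 1 (4->1 ok)
  t27 'x' -> {0}, take 0 (1->0 ok)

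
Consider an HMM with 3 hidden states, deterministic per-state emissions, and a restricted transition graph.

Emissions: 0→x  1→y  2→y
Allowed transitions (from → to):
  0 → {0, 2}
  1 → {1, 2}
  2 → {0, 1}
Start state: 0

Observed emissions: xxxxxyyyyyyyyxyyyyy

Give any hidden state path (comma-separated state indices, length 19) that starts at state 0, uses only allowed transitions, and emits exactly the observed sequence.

  t0 'x' -> {0}, take 0 (start)
  t1 'x' -> {0}, take 0 (0->0 ok)
  t2 'x' -> {0}, take 0 (0->0 ok)
  t3 'x' -> {0}, take 0 (0->0 ok)
  t4 'x' -> {0}, take 0 (0->0 ok)
  t5 'y' -> {1,2}, take 2 (0->2 ok)
  t6 'y' -> {1,2}, take 1 (2->1 ok)
  t7 'y' -> {1,2}, take 2 (1->2 ok)
  t8 'y' -> {1,2}, take 1 (2->1 ok)
  t9 'y' -> {1,2}, take 1 (1->1 ok)
  t10 'y' -> {1,2}, take 1 (1->1 ok)
  t11 'y' -> {1,2}, take 1 (1->1 ok)
  t12 'y' -> {1,2}, take 2 (1->2 ok)
  t13 'x' -> {0}, take 0 (2->0 ok)
  t14 'y' -> {1,2}, take 2 (0->2 ok)
  t15 'y' -> {1,2}, take 1 (2->1 ok)
  t16 'y' -> {1,2}, take 1 (1->1 ok)
  t17 'y' -> {1,2}, take 2 (1->2 ok)
  t18 'y' -> {1,2}, take 1 (2->1 ok)

0,0,0,0,0,2,1,2,1,1,1,1,2,0,2,1,1,2,1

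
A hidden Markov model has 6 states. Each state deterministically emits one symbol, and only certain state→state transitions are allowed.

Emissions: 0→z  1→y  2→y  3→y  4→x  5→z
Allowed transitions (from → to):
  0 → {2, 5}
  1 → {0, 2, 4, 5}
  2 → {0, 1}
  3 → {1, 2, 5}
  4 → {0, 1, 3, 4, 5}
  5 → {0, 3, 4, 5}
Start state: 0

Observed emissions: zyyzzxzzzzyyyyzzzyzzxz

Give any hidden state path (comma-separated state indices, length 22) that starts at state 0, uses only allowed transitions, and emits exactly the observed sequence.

0,2,1,0,5,4,5,5,0,5,3,2,1,2,0,5,5,3,5,5,4,0

  t0 'z' -> {0,5}, take 0 (start)
  t1 'y' -> {1,2,3}, take 2 (0->2 ok)
  t2 'y' -> {1,2,3}, take 1 (2->1 ok)
  t3 'z' -> {0,5}, take 0 (1->0 ok)
  t4 'z' -> {0,5}, take 5 (0->5 ok)
  t5 'x' -> {4}, take 4 (5->4 ok)
  t6 'z' -> {0,5}, take 5 (4->5 ok)
  t7 'z' -> {0,5}, take 5 (5->5 ok)
  t8 'z' -> {0,5}, take 0 (5->0 ok)
  t9 'z' -> {0,5}, take 5 (0->5 ok)
  t10 'y' -> {1,2,3}, take 3 (5->3 ok)
  t11 'y' -> {1,2,3}, take 2 (3->2 ok)
  t12 'y' -> {1,2,3}, take 1 (2->1 ok)
  t13 'y' -> {1,2,3}, take 2 (1->2 ok)
  t14 'z' -> {0,5}, take 0 (2->0 ok)
  t15 'z' -> {0,5}, take 5 (0->5 ok)
  t16 'z' -> {0,5}, take 5 (5->5 ok)
  t17 'y' -> {1,2,3}, take 3 (5->3 ok)
  t18 'z' -> {0,5}, take 5 (3->5 ok)
  t19 'z' -> {0,5}, take 5 (5->5 ok)
  t20 'x' -> {4}, take 4 (5->4 ok)
  t21 'z' -> {0,5}, take 0 (4->0 ok)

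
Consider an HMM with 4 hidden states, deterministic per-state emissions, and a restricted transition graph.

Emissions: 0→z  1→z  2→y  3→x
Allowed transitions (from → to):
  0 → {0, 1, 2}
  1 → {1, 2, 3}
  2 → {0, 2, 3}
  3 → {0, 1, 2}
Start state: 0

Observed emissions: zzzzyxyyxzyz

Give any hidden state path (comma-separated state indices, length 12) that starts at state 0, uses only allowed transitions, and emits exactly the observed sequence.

  0: obs=z cand={0,1} pick 0 [start]
  1: obs=z cand={0,1} pick 0 [0->0 ok]
  2: obs=z cand={0,1} pick 0 [0->0 ok]
  3: obs=z cand={0,1} pick 0 [0->0 ok]
  4: obs=y cand={2} pick 2 [0->2 ok]
  5: obs=x cand={3} pick 3 [2->3 ok]
  6: obs=y cand={2} pick 2 [3->2 ok]
  7: obs=y cand={2} pick 2 [2->2 ok]
  8: obs=x cand={3} pick 3 [2->3 ok]
  9: obs=z cand={0,1} pick 1 [3->1 ok]
  10: obs=y cand={2} pick 2 [1->2 ok]
  11: obs=z cand={0,1} pick 0 [2->0 ok]

0,0,0,0,2,3,2,2,3,1,2,0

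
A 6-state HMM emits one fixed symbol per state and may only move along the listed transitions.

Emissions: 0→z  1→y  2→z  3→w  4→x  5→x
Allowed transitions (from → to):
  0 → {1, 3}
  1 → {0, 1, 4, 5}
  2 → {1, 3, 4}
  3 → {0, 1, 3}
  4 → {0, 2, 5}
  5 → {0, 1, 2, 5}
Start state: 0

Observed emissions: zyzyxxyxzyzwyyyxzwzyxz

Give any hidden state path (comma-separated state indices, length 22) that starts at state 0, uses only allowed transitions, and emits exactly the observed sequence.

  0: obs=z cand={0,2} pick 0 [start]
  1: obs=y cand={1} pick 1 [0->1 ok]
  2: obs=z cand={0,2} pick 0 [1->0 ok]
  3: obs=y cand={1} pick 1 [0->1 ok]
  4: obs=x cand={4,5} pick 5 [1->5 ok]
  5: obs=x cand={4,5} pick 5 [5->5 ok]
  6: obs=y cand={1} pick 1 [5->1 ok]
  7: obs=x cand={4,5} pick 5 [1->5 ok]
  8: obs=z cand={0,2} pick 0 [5->0 ok]
  9: obs=y cand={1} pick 1 [0->1 ok]
  10: obs=z cand={0,2} pick 0 [1->0 ok]
  11: obs=w cand={3} pick 3 [0->3 ok]
  12: obs=y cand={1} pick 1 [3->1 ok]
  13: obs=y cand={1} pick 1 [1->1 ok]
  14: obs=y cand={1} pick 1 [1->1 ok]
  15: obs=x cand={4,5} pick 4 [1->4 ok]
  16: obs=z cand={0,2} pick 0 [4->0 ok]
  17: obs=w cand={3} pick 3 [0->3 ok]
  18: obs=z cand={0,2} pick 0 [3->0 ok]
  19: obs=y cand={1} pick 1 [0->1 ok]
  20: obs=x cand={4,5} pick 4 [1->4 ok]
  21: obs=z cand={0,2} pick 0 [4->0 ok]

0,1,0,1,5,5,1,5,0,1,0,3,1,1,1,4,0,3,0,1,4,0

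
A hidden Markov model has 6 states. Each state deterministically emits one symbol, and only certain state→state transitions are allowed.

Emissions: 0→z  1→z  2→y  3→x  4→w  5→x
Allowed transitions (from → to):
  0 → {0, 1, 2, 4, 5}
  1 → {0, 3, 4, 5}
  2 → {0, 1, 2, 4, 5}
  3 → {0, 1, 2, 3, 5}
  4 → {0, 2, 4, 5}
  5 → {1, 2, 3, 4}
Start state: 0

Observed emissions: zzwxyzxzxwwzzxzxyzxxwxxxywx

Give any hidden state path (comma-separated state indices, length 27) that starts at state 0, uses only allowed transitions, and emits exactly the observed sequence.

  [0] z  {0,1}  => 0  start
  [1] z  {0,1}  => 1  0->1 ok
  [2] w  {4}  => 4  1->4 ok
  [3] x  {3,5}  => 5  4->5 ok
  [4] y  {2}  => 2  5->2 ok
  [5] z  {0,1}  => 1  2->1 ok
  [6] x  {3,5}  => 3  1->3 ok
  [7] z  {0,1}  => 1  3->1 ok
  [8] x  {3,5}  => 5  1->5 ok
  [9] w  {4}  => 4  5->4 ok
  [10] w  {4}  => 4  4->4 ok
  [11] z  {0,1}  => 0  4->0 ok
  [12] z  {0,1}  => 0  0->0 ok
  [13] x  {3,5}  => 5  0->5 ok
  [14] z  {0,1}  => 1  5->1 ok
  [15] x  {3,5}  => 3  1->3 ok
  [16] y  {2}  => 2  3->2 ok
  [17] z  {0,1}  => 1  2->1 ok
  [18] x  {3,5}  => 3  1->3 ok
  [19] x  {3,5}  => 5  3->5 ok
  [20] w  {4}  => 4  5->4 ok
  [21] x  {3,5}  => 5  4->5 ok
  [22] x  {3,5}  => 3  5->3 ok
  [23] x  {3,5}  => 3  3->3 ok
  [24] y  {2}  => 2  3->2 ok
  [25] w  {4}  => 4  2->4 ok
  [26] x  {3,5}  => 5  4->5 ok

0,1,4,5,2,1,3,1,5,4,4,0,0,5,1,3,2,1,3,5,4,5,3,3,2,4,5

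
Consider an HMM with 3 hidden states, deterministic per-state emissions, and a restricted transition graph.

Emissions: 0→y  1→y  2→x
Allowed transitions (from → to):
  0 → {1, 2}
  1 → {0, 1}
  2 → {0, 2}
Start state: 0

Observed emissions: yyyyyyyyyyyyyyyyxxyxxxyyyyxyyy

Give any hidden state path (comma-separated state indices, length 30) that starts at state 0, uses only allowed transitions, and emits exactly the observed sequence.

0,1,1,1,1,1,1,0,1,0,1,0,1,1,1,0,2,2,0,2,2,2,0,1,1,0,2,0,1,0

  0: obs=y cand={0,1} pick 0 [start]
  1: obs=y cand={0,1} pick 1 [0->1 ok]
  2: obs=y cand={0,1} pick 1 [1->1 ok]
  3: obs=y cand={0,1} pick 1 [1->1 ok]
  4: obs=y cand={0,1} pick 1 [1->1 ok]
  5: obs=y cand={0,1} pick 1 [1->1 ok]
  6: obs=y cand={0,1} pick 1 [1->1 ok]
  7: obs=y cand={0,1} pick 0 [1->0 ok]
  8: obs=y cand={0,1} pick 1 [0->1 ok]
  9: obs=y cand={0,1} pick 0 [1->0 ok]
  10: obs=y cand={0,1} pick 1 [0->1 ok]
  11: obs=y cand={0,1} pick 0 [1->0 ok]
  12: obs=y cand={0,1} pick 1 [0->1 ok]
  13: obs=y cand={0,1} pick 1 [1->1 ok]
  14: obs=y cand={0,1} pick 1 [1->1 ok]
  15: obs=y cand={0,1} pick 0 [1->0 ok]
  16: obs=x cand={2} pick 2 [0->2 ok]
  17: obs=x cand={2} pick 2 [2->2 ok]
  18: obs=y cand={0,1} pick 0 [2->0 ok]
  19: obs=x cand={2} pick 2 [0->2 ok]
  20: obs=x cand={2} pick 2 [2->2 ok]
  21: obs=x cand={2} pick 2 [2->2 ok]
  22: obs=y cand={0,1} pick 0 [2->0 ok]
  23: obs=y cand={0,1} pick 1 [0->1 ok]
  24: obs=y cand={0,1} pick 1 [1->1 ok]
  25: obs=y cand={0,1} pick 0 [1->0 ok]
  26: obs=x cand={2} pick 2 [0->2 ok]
  27: obs=y cand={0,1} pick 0 [2->0 ok]
  28: obs=y cand={0,1} pick 1 [0->1 ok]
  29: obs=y cand={0,1} pick 0 [1->0 ok]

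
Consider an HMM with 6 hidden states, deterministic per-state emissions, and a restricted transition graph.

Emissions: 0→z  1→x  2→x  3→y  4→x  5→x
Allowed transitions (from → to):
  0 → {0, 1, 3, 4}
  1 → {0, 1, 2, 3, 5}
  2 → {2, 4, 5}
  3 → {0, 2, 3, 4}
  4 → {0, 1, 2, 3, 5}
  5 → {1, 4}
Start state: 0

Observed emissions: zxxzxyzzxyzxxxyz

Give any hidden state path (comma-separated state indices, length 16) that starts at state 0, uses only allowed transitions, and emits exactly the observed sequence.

0,1,1,0,1,3,0,0,1,3,0,4,2,4,3,0

  pos 0: z in {0}, choose 0; start
  pos 1: x in {1,2,4,5}, choose 1; 0->1 ok
  pos 2: x in {1,2,4,5}, choose 1; 1->1 ok
  pos 3: z in {0}, choose 0; 1->0 ok
  pos 4: x in {1,2,4,5}, choose 1; 0->1 ok
  pos 5: y in {3}, choose 3; 1->3 ok
  pos 6: z in {0}, choose 0; 3->0 ok
  pos 7: z in {0}, choose 0; 0->0 ok
  pos 8: x in {1,2,4,5}, choose 1; 0->1 ok
  pos 9: y in {3}, choose 3; 1->3 ok
  pos 10: z in {0}, choose 0; 3->0 ok
  pos 11: x in {1,2,4,5}, choose 4; 0->4 ok
  pos 12: x in {1,2,4,5}, choose 2; 4->2 ok
  pos 13: x in {1,2,4,5}, choose 4; 2->4 ok
  pos 14: y in {3}, choose 3; 4->3 ok
  pos 15: z in {0}, choose 0; 3->0 ok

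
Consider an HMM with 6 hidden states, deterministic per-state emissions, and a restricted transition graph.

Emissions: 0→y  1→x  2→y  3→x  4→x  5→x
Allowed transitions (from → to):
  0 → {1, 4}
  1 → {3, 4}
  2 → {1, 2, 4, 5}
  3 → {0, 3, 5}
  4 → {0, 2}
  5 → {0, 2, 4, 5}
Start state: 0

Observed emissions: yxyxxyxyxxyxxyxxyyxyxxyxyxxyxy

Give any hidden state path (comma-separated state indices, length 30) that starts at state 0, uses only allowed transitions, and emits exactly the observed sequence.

  [0] y  {0,2}  => 0  start
  [1] x  {1,3,4,5}  => 4  0->4 ok
  [2] y  {0,2}  => 0  4->0 ok
  [3] x  {1,3,4,5}  => 1  0->1 ok
  [4] x  {1,3,4,5}  => 3  1->3 ok
  [5] y  {0,2}  => 0  3->0 ok
  [6] x  {1,3,4,5}  => 4  0->4 ok
  [7] y  {0,2}  => 0  4->0 ok
  [8] x  {1,3,4,5}  => 1  0->1 ok
  [9] x  {1,3,4,5}  => 3  1->3 ok
  [10] y  {0,2}  => 0  3->0 ok
  [11] x  {1,3,4,5}  => 1  0->1 ok
  [12] x  {1,3,4,5}  => 4  1->4 ok
  [13] y  {0,2}  => 0  4->0 ok
  [14] x  {1,3,4,5}  => 1  0->1 ok
  [15] x  {1,3,4,5}  => 4  1->4 ok
  [16] y  {0,2}  => 2  4->2 ok
  [17] y  {0,2}  => 2  2->2 ok
  [18] x  {1,3,4,5}  => 5  2->5 ok
  [19] y  {0,2}  => 2  5->2 ok
  [20] x  {1,3,4,5}  => 5  2->5 ok
  [21] x  {1,3,4,5}  => 4  5->4 ok
  [22] y  {0,2}  => 0  4->0 ok
  [23] x  {1,3,4,5}  => 4  0->4 ok
  [24] y  {0,2}  => 0  4->0 ok
  [25] x  {1,3,4,5}  => 1  0->1 ok
  [26] x  {1,3,4,5}  => 4  1->4 ok
  [27] y  {0,2}  => 0  4->0 ok
  [28] x  {1,3,4,5}  => 4  0->4 ok
  [29] y  {0,2}  => 2  4->2 ok

0,4,0,1,3,0,4,0,1,3,0,1,4,0,1,4,2,2,5,2,5,4,0,4,0,1,4,0,4,2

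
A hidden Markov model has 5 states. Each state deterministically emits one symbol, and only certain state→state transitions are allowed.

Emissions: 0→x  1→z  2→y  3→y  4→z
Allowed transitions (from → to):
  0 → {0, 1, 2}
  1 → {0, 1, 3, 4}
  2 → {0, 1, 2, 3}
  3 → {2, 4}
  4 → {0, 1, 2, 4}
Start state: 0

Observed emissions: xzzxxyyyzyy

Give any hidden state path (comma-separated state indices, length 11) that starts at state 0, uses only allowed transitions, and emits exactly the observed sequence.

  pos 0: x in {0}, choose 0; start
  pos 1: z in {1,4}, choose 1; 0->1 ok
  pos 2: z in {1,4}, choose 1; 1->1 ok
  pos 3: x in {0}, choose 0; 1->0 ok
  pos 4: x in {0}, choose 0; 0->0 ok
  pos 5: y in {2,3}, choose 2; 0->2 ok
  pos 6: y in {2,3}, choose 2; 2->2 ok
  pos 7: y in {2,3}, choose 3; 2->3 ok
  pos 8: z in {1,4}, choose 4; 3->4 ok
  pos 9: y in {2,3}, choose 2; 4->2 ok
  pos 10: y in {2,3}, choose 3; 2->3 ok

0,1,1,0,0,2,2,3,4,2,3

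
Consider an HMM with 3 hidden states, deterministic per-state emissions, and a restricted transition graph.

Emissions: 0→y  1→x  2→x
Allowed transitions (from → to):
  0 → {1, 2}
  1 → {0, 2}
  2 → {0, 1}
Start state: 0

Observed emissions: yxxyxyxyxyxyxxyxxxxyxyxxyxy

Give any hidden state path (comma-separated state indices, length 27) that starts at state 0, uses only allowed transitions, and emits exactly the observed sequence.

0,2,1,0,1,0,2,0,2,0,2,0,1,2,0,1,2,1,2,0,2,0,2,1,0,1,0

  t0 'y' -> {0}, take 0 (start)
  t1 'x' -> {1,2}, take 2 (0->2 ok)
  t2 'x' -> {1,2}, take 1 (2->1 ok)
  t3 'y' -> {0}, take 0 (1->0 ok)
  t4 'x' -> {1,2}, take 1 (0->1 ok)
  t5 'y' -> {0}, take 0 (1->0 ok)
  t6 'x' -> {1,2}, take 2 (0->2 ok)
  t7 'y' -> {0}, take 0 (2->0 ok)
  t8 'x' -> {1,2}, take 2 (0->2 ok)
  t9 'y' -> {0}, take 0 (2->0 ok)
  t10 'x' -> {1,2}, take 2 (0->2 ok)
  t11 'y' -> {0}, take 0 (2->0 ok)
  t12 'x' -> {1,2}, take 1 (0->1 ok)
  t13 'x' -> {1,2}, take 2 (1->2 ok)
  t14 'y' -> {0}, take 0 (2->0 ok)
  t15 'x' -> {1,2}, take 1 (0->1 ok)
  t16 'x' -> {1,2}, take 2 (1->2 ok)
  t17 'x' -> {1,2}, take 1 (2->1 ok)
  t18 'x' -> {1,2}, take 2 (1->2 ok)
  t19 'y' -> {0}, take 0 (2->0 ok)
  t20 'x' -> {1,2}, take 2 (0->2 ok)
  t21 'y' -> {0}, take 0 (2->0 ok)
  t22 'x' -> {1,2}, take 2 (0->2 ok)
  t23 'x' -> {1,2}, take 1 (2->1 ok)
  t24 'y' -> {0}, take 0 (1->0 ok)
  t25 'x' -> {1,2}, take 1 (0->1 ok)
  t26 'y' -> {0}, take 0 (1->0 ok)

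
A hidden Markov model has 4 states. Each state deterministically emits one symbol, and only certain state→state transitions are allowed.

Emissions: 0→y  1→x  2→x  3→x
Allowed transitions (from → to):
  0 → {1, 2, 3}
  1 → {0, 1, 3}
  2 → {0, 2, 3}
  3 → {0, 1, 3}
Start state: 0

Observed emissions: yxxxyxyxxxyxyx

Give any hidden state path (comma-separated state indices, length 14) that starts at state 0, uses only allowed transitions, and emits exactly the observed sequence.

0,2,2,2,0,3,0,2,2,3,0,1,0,3

  0: obs=y cand={0} pick 0 [start]
  1: obs=x cand={1,2,3} pick 2 [0->2 ok]
  2: obs=x cand={1,2,3} pick 2 [2->2 ok]
  3: obs=x cand={1,2,3} pick 2 [2->2 ok]
  4: obs=y cand={0} pick 0 [2->0 ok]
  5: obs=x cand={1,2,3} pick 3 [0->3 ok]
  6: obs=y cand={0} pick 0 [3->0 ok]
  7: obs=x cand={1,2,3} pick 2 [0->2 ok]
  8: obs=x cand={1,2,3} pick 2 [2->2 ok]
  9: obs=x cand={1,2,3} pick 3 [2->3 ok]
  10: obs=y cand={0} pick 0 [3->0 ok]
  11: obs=x cand={1,2,3} pick 1 [0->1 ok]
  12: obs=y cand={0} pick 0 [1->0 ok]
  13: obs=x cand={1,2,3} pick 3 [0->3 ok]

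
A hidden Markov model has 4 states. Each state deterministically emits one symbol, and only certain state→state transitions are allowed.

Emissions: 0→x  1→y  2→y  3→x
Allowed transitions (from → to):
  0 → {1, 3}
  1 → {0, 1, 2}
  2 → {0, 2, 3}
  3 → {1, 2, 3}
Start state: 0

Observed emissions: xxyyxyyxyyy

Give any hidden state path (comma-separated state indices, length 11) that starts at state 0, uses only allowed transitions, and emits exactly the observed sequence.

0,3,1,2,3,2,2,0,1,2,2

  [0] x  {0,3}  => 0  start
  [1] x  {0,3}  => 3  0->3 ok
  [2] y  {1,2}  => 1  3->1 ok
  [3] y  {1,2}  => 2  1->2 ok
  [4] x  {0,3}  => 3  2->3 ok
  [5] y  {1,2}  => 2  3->2 ok
  [6] y  {1,2}  => 2  2->2 ok
  [7] x  {0,3}  => 0  2->0 ok
  [8] y  {1,2}  => 1  0->1 ok
  [9] y  {1,2}  => 2  1->2 ok
  [10] y  {1,2}  => 2  2->2 ok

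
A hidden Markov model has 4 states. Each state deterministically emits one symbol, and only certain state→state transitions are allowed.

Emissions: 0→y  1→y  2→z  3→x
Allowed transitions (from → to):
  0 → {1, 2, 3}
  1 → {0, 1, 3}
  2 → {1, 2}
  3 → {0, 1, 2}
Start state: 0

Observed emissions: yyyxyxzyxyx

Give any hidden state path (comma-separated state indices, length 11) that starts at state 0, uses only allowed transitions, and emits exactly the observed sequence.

0,1,0,3,0,3,2,1,3,1,3

  pos 0: y in {0,1}, choose 0; start
  pos 1: y in {0,1}, choose 1; 0->1 ok
  pos 2: y in {0,1}, choose 0; 1->0 ok
  pos 3: x in {3}, choose 3; 0->3 ok
  pos 4: y in {0,1}, choose 0; 3->0 ok
  pos 5: x in {3}, choose 3; 0->3 ok
  pos 6: z in {2}, choose 2; 3->2 ok
  pos 7: y in {0,1}, choose 1; 2->1 ok
  pos 8: x in {3}, choose 3; 1->3 ok
  pos 9: y in {0,1}, choose 1; 3->1 ok
  pos 10: x in {3}, choose 3; 1->3 ok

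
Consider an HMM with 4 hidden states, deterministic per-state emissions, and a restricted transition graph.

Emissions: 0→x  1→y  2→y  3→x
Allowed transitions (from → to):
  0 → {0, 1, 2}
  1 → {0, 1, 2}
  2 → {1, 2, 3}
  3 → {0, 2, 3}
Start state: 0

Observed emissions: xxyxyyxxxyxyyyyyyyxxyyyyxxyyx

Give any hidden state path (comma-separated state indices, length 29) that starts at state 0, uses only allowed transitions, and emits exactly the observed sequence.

0,0,1,0,1,2,3,3,0,1,0,1,1,2,1,2,2,1,0,0,1,2,2,2,3,3,2,1,0

  t0 'x' -> {0,3}, take 0 (start)
  t1 'x' -> {0,3}, take 0 (0->0 ok)
  t2 'y' -> {1,2}, take 1 (0->1 ok)
  t3 'x' -> {0,3}, take 0 (1->0 ok)
  t4 'y' -> {1,2}, take 1 (0->1 ok)
  t5 'y' -> {1,2}, take 2 (1->2 ok)
  t6 'x' -> {0,3}, take 3 (2->3 ok)
  t7 'x' -> {0,3}, take 3 (3->3 ok)
  t8 'x' -> {0,3}, take 0 (3->0 ok)
  t9 'y' -> {1,2}, take 1 (0->1 ok)
  t10 'x' -> {0,3}, take 0 (1->0 ok)
  t11 'y' -> {1,2}, take 1 (0->1 ok)
  t12 'y' -> {1,2}, take 1 (1->1 ok)
  t13 'y' -> {1,2}, take 2 (1->2 ok)
  t14 'y' -> {1,2}, take 1 (2->1 ok)
  t15 'y' -> {1,2}, take 2 (1->2 ok)
  t16 'y' -> {1,2}, take 2 (2->2 ok)
  t17 'y' -> {1,2}, take 1 (2->1 ok)
  t18 'x' -> {0,3}, take 0 (1->0 ok)
  t19 'x' -> {0,3}, take 0 (0->0 ok)
  t20 'y' -> {1,2}, take 1 (0->1 ok)
  t21 'y' -> {1,2}, take 2 (1->2 ok)
  t22 'y' -> {1,2}, take 2 (2->2 ok)
  t23 'y' -> {1,2}, take 2 (2->2 ok)
  t24 'x' -> {0,3}, take 3 (2->3 ok)
  t25 'x' -> {0,3}, take 3 (3->3 ok)
  t26 'y' -> {1,2}, take 2 (3->2 ok)
  t27 'y' -> {1,2}, take 1 (2->1 ok)
  t28 'x' -> {0,3}, take 0 (1->0 ok)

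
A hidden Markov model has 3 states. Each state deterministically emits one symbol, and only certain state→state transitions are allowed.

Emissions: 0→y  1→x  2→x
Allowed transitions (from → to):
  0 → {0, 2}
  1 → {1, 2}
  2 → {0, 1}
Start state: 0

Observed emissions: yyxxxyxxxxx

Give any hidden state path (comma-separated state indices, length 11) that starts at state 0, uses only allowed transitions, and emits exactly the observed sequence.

0,0,2,1,2,0,2,1,1,1,1

  pos 0: y in {0}, choose 0; start
  pos 1: y in {0}, choose 0; 0->0 ok
  pos 2: x in {1,2}, choose 2; 0->2 ok
  pos 3: x in {1,2}, choose 1; 2->1 ok
  pos 4: x in {1,2}, choose 2; 1->2 ok
  pos 5: y in {0}, choose 0; 2->0 ok
  pos 6: x in {1,2}, choose 2; 0->2 ok
  pos 7: x in {1,2}, choose 1; 2->1 ok
  pos 8: x in {1,2}, choose 1; 1->1 ok
  pos 9: x in {1,2}, choose 1; 1->1 ok
  pos 10: x in {1,2}, choose 1; 1->1 ok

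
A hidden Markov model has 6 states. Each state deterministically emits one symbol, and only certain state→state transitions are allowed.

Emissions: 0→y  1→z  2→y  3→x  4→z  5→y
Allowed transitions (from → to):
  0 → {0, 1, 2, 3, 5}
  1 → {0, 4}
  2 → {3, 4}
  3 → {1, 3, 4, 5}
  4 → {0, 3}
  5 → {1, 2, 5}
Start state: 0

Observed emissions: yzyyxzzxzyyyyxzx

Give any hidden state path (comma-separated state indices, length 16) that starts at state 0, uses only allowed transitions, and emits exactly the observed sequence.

0,1,0,2,3,1,4,3,4,0,5,5,2,3,4,3

  t0 'y' -> {0,2,5}, take 0 (start)
  t1 'z' -> {1,4}, take 1 (0->1 ok)
  t2 'y' -> {0,2,5}, take 0 (1->0 ok)
  t3 'y' -> {0,2,5}, take 2 (0->2 ok)
  t4 'x' -> {3}, take 3 (2->3 ok)
  t5 'z' -> {1,4}, take 1 (3->1 ok)
  t6 'z' -> {1,4}, take 4 (1->4 ok)
  t7 'x' -> {3}, take 3 (4->3 ok)
  t8 'z' -> {1,4}, take 4 (3->4 ok)
  t9 'y' -> {0,2,5}, take 0 (4->0 ok)
  t10 'y' -> {0,2,5}, take 5 (0->5 ok)
  t11 'y' -> {0,2,5}, take 5 (5->5 ok)
  t12 'y' -> {0,2,5}, take 2 (5->2 ok)
  t13 'x' -> {3}, take 3 (2->3 ok)
  t14 'z' -> {1,4}, take 4 (3->4 ok)
  t15 'x' -> {3}, take 3 (4->3 ok)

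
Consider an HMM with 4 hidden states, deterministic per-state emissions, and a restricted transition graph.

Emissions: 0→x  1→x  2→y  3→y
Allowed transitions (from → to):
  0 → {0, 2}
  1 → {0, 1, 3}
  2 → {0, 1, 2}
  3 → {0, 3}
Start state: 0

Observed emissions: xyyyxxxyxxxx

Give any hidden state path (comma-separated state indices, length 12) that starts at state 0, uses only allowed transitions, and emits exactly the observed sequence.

  t0 'x' -> {0,1}, take 0 (start)
  t1 'y' -> {2,3}, take 2 (0->2 ok)
  t2 'y' -> {2,3}, take 2 (2->2 ok)
  t3 'y' -> {2,3}, take 2 (2->2 ok)
  t4 'x' -> {0,1}, take 0 (2->0 ok)
  t5 'x' -> {0,1}, take 0 (0->0 ok)
  t6 'x' -> {0,1}, take 0 (0->0 ok)
  t7 'y' -> {2,3}, take 2 (0->2 ok)
  t8 'x' -> {0,1}, take 1 (2->1 ok)
  t9 'x' -> {0,1}, take 1 (1->1 ok)
  t10 'x' -> {0,1}, take 1 (1->1 ok)
  t11 'x' -> {0,1}, take 1 (1->1 ok)

0,2,2,2,0,0,0,2,1,1,1,1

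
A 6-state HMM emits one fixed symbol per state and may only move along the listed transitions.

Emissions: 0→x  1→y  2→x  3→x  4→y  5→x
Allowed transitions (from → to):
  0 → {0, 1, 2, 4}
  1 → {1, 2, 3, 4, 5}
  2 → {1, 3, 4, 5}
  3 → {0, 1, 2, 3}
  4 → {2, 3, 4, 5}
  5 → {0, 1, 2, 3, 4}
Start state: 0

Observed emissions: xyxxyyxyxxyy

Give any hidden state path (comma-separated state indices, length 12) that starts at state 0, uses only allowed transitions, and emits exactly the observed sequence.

  0: obs=x cand={0,2,3,5} pick 0 [start]
  1: obs=y cand={1,4} pick 4 [0->4 ok]
  2: obs=x cand={0,2,3,5} pick 2 [4->2 ok]
  3: obs=x cand={0,2,3,5} pick 3 [2->3 ok]
  4: obs=y cand={1,4} pick 1 [3->1 ok]
  5: obs=y cand={1,4} pick 1 [1->1 ok]
  6: obs=x cand={0,2,3,5} pick 5 [1->5 ok]
  7: obs=y cand={1,4} pick 1 [5->1 ok]
  8: obs=x cand={0,2,3,5} pick 2 [1->2 ok]
  9: obs=x cand={0,2,3,5} pick 5 [2->5 ok]
  10: obs=y cand={1,4} pick 4 [5->4 ok]
  11: obs=y cand={1,4} pick 4 [4->4 ok]

0,4,2,3,1,1,5,1,2,5,4,4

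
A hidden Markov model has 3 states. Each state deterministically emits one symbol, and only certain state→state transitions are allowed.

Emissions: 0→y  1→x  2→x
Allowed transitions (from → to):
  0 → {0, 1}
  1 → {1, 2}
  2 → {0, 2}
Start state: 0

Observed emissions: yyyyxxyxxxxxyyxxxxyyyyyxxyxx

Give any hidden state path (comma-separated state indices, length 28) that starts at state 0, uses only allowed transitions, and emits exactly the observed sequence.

  0: obs=y cand={0} pick 0 [start]
  1: obs=y cand={0} pick 0 [0->0 ok]
  2: obs=y cand={0} pick 0 [0->0 ok]
  3: obs=y cand={0} pick 0 [0->0 ok]
  4: obs=x cand={1,2} pick 1 [0->1 ok]
  5: obs=x cand={1,2} pick 2 [1->2 ok]
  6: obs=y cand={0} pick 0 [2->0 ok]
  7: obs=x cand={1,2} pick 1 [0->1 ok]
  8: obs=x cand={1,2} pick 1 [1->1 ok]
  9: obs=x cand={1,2} pick 1 [1->1 ok]
  10: obs=x cand={1,2} pick 2 [1->2 ok]
  11: obs=x cand={1,2} pick 2 [2->2 ok]
  12: obs=y cand={0} pick 0 [2->0 ok]
  13: obs=y cand={0} pick 0 [0->0 ok]
  14: obs=x cand={1,2} pick 1 [0->1 ok]
  15: obs=x cand={1,2} pick 1 [1->1 ok]
  16: obs=x cand={1,2} pick 1 [1->1 ok]
  17: obs=x cand={1,2} pick 2 [1->2 ok]
  18: obs=y cand={0} pick 0 [2->0 ok]
  19: obs=y cand={0} pick 0 [0->0 ok]
  20: obs=y cand={0} pick 0 [0->0 ok]
  21: obs=y cand={0} pick 0 [0->0 ok]
  22: obs=y cand={0} pick 0 [0->0 ok]
  23: obs=x cand={1,2} pick 1 [0->1 ok]
  24: obs=x cand={1,2} pick 2 [1->2 ok]
  25: obs=y cand={0} pick 0 [2->0 ok]
  26: obs=x cand={1,2} pick 1 [0->1 ok]
  27: obs=x cand={1,2} pick 1 [1->1 ok]

0,0,0,0,1,2,0,1,1,1,2,2,0,0,1,1,1,2,0,0,0,0,0,1,2,0,1,1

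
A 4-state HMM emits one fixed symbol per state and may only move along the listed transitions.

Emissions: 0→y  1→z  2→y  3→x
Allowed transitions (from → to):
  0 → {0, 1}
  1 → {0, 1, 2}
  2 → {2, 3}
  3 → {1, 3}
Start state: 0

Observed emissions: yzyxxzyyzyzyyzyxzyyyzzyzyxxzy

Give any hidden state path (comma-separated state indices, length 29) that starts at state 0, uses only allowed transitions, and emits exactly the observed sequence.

0,1,2,3,3,1,0,0,1,0,1,0,0,1,2,3,1,0,0,0,1,1,0,1,2,3,3,1,0

  [0] y  {0,2}  => 0  start
  [1] z  {1}  => 1  0->1 ok
  [2] y  {0,2}  => 2  1->2 ok
  [3] x  {3}  => 3  2->3 ok
  [4] x  {3}  => 3  3->3 ok
  [5] z  {1}  => 1  3->1 ok
  [6] y  {0,2}  => 0  1->0 ok
  [7] y  {0,2}  => 0  0->0 ok
  [8] z  {1}  => 1  0->1 ok
  [9] y  {0,2}  => 0  1->0 ok
  [10] z  {1}  => 1  0->1 ok
  [11] y  {0,2}  => 0  1->0 ok
  [12] y  {0,2}  => 0  0->0 ok
  [13] z  {1}  => 1  0->1 ok
  [14] y  {0,2}  => 2  1->2 ok
  [15] x  {3}  => 3  2->3 ok
  [16] z  {1}  => 1  3->1 ok
  [17] y  {0,2}  => 0  1->0 ok
  [18] y  {0,2}  => 0  0->0 ok
  [19] y  {0,2}  => 0  0->0 ok
  [20] z  {1}  => 1  0->1 ok
  [21] z  {1}  => 1  1->1 ok
  [22] y  {0,2}  => 0  1->0 ok
  [23] z  {1}  => 1  0->1 ok
  [24] y  {0,2}  => 2  1->2 ok
  [25] x  {3}  => 3  2->3 ok
  [26] x  {3}  => 3  3->3 ok
  [27] z  {1}  => 1  3->1 ok
  [28] y  {0,2}  => 0  1->0 ok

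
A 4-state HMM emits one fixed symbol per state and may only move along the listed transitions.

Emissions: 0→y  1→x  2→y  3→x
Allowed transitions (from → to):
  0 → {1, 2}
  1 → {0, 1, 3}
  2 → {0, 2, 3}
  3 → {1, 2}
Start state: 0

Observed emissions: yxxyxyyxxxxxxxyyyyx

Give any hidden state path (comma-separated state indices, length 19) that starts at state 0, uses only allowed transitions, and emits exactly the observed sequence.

0,1,1,0,1,0,2,3,1,1,1,1,3,1,0,2,0,2,3

  pos 0: y in {0,2}, choose 0; start
  pos 1: x in {1,3}, choose 1; 0->1 ok
  pos 2: x in {1,3}, choose 1; 1->1 ok
  pos 3: y in {0,2}, choose 0; 1->0 ok
  pos 4: x in {1,3}, choose 1; 0->1 ok
  pos 5: y in {0,2}, choose 0; 1->0 ok
  pos 6: y in {0,2}, choose 2; 0->2 ok
  pos 7: x in {1,3}, choose 3; 2->3 ok
  pos 8: x in {1,3}, choose 1; 3->1 ok
  pos 9: x in {1,3}, choose 1; 1->1 ok
  pos 10: x in {1,3}, choose 1; 1->1 ok
  pos 11: x in {1,3}, choose 1; 1->1 ok
  pos 12: x in {1,3}, choose 3; 1->3 ok
  pos 13: x in {1,3}, choose 1; 3->1 ok
  pos 14: y in {0,2}, choose 0; 1->0 ok
  pos 15: y in {0,2}, choose 2; 0->2 ok
  pos 16: y in {0,2}, choose 0; 2->0 ok
  pos 17: y in {0,2}, choose 2; 0->2 ok
  pos 18: x in {1,3}, choose 3; 2->3 ok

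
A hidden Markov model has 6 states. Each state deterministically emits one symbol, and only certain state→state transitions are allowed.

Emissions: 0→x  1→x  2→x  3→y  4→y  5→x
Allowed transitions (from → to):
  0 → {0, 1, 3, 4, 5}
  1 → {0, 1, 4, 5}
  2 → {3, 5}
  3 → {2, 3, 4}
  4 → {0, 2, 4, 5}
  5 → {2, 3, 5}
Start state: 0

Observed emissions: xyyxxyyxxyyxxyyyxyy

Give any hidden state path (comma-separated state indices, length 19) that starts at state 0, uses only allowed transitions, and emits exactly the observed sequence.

0,4,4,5,2,3,4,0,5,3,4,5,2,3,3,4,0,3,3

  pos 0: x in {0,1,2,5}, choose 0; start
  pos 1: y in {3,4}, choose 4; 0->4 ok
  pos 2: y in {3,4}, choose 4; 4->4 ok
  pos 3: x in {0,1,2,5}, choose 5; 4->5 ok
  pos 4: x in {0,1,2,5}, choose 2; 5->2 ok
  pos 5: y in {3,4}, choose 3; 2->3 ok
  pos 6: y in {3,4}, choose 4; 3->4 ok
  pos 7: x in {0,1,2,5}, choose 0; 4->0 ok
  pos 8: x in {0,1,2,5}, choose 5; 0->5 ok
  pos 9: y in {3,4}, choose 3; 5->3 ok
  pos 10: y in {3,4}, choose 4; 3->4 ok
  pos 11: x in {0,1,2,5}, choose 5; 4->5 ok
  pos 12: x in {0,1,2,5}, choose 2; 5->2 ok
  pos 13: y in {3,4}, choose 3; 2->3 ok
  pos 14: y in {3,4}, choose 3; 3->3 ok
  pos 15: y in {3,4}, choose 4; 3->4 ok
  pos 16: x in {0,1,2,5}, choose 0; 4->0 ok
  pos 17: y in {3,4}, choose 3; 0->3 ok
  pos 18: y in {3,4}, choose 3; 3->3 ok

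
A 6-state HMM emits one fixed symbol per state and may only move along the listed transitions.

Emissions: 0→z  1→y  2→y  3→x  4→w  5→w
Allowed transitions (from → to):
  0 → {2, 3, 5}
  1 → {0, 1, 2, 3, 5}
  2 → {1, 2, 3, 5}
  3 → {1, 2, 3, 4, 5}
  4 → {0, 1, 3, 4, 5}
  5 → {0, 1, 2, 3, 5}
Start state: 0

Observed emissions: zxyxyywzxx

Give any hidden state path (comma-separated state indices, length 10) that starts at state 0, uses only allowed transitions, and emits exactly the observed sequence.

0,3,1,3,1,2,5,0,3,3

  t0 'z' -> {0}, take 0 (start)
  t1 'x' -> {3}, take 3 (0->3 ok)
  t2 'y' -> {1,2}, take 1 (3->1 ok)
  t3 'x' -> {3}, take 3 (1->3 ok)
  t4 'y' -> {1,2}, take 1 (3->1 ok)
  t5 'y' -> {1,2}, take 2 (1->2 ok)
  t6 'w' -> {4,5}, take 5 (2->5 ok)
  t7 'z' -> {0}, take 0 (5->0 ok)
  t8 'x' -> {3}, take 3 (0->3 ok)
  t9 'x' -> {3}, take 3 (3->3 ok)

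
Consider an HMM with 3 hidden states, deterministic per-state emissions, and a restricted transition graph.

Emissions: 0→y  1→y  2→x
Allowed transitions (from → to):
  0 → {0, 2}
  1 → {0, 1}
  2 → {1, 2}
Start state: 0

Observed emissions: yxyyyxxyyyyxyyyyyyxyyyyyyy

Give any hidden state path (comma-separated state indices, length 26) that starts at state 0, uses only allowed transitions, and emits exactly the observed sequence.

  [0] y  {0,1}  => 0  start
  [1] x  {2}  => 2  0->2 ok
  [2] y  {0,1}  => 1  2->1 ok
  [3] y  {0,1}  => 0  1->0 ok
  [4] y  {0,1}  => 0  0->0 ok
  [5] x  {2}  => 2  0->2 ok
  [6] x  {2}  => 2  2->2 ok
  [7] y  {0,1}  => 1  2->1 ok
  [8] y  {0,1}  => 1  1->1 ok
  [9] y  {0,1}  => 1  1->1 ok
  [10] y  {0,1}  => 0  1->0 ok
  [11] x  {2}  => 2  0->2 ok
  [12] y  {0,1}  => 1  2->1 ok
  [13] y  {0,1}  => 1  1->1 ok
  [14] y  {0,1}  => 1  1->1 ok
  [15] y  {0,1}  => 1  1->1 ok
  [16] y  {0,1}  => 1  1->1 ok
  [17] y  {0,1}  => 0  1->0 ok
  [18] x  {2}  => 2  0->2 ok
  [19] y  {0,1}  => 1  2->1 ok
  [20] y  {0,1}  => 1  1->1 ok
  [21] y  {0,1}  => 0  1->0 ok
  [22] y  {0,1}  => 0  0->0 ok
  [23] y  {0,1}  => 0  0->0 ok
  [24] y  {0,1}  => 0  0->0 ok
  [25] y  {0,1}  => 0  0->0 ok

0,2,1,0,0,2,2,1,1,1,0,2,1,1,1,1,1,0,2,1,1,0,0,0,0,0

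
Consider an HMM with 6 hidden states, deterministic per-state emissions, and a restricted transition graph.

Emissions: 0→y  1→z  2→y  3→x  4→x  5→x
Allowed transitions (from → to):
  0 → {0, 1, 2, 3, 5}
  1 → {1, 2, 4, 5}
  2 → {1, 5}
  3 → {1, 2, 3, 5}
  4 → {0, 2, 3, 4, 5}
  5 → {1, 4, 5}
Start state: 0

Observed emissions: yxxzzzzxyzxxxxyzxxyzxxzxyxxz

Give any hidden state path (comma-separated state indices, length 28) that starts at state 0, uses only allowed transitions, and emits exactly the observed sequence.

0,3,5,1,1,1,1,4,2,1,4,5,5,4,2,1,4,3,2,1,4,3,1,4,2,5,5,1

  [0] y  {0,2}  => 0  start
  [1] x  {3,4,5}  => 3  0->3 ok
  [2] x  {3,4,5}  => 5  3->5 ok
  [3] z  {1}  => 1  5->1 ok
  [4] z  {1}  => 1  1->1 ok
  [5] z  {1}  => 1  1->1 ok
  [6] z  {1}  => 1  1->1 ok
  [7] x  {3,4,5}  => 4  1->4 ok
  [8] y  {0,2}  => 2  4->2 ok
  [9] z  {1}  => 1  2->1 ok
  [10] x  {3,4,5}  => 4  1->4 ok
  [11] x  {3,4,5}  => 5  4->5 ok
  [12] x  {3,4,5}  => 5  5->5 ok
  [13] x  {3,4,5}  => 4  5->4 ok
  [14] y  {0,2}  => 2  4->2 ok
  [15] z  {1}  => 1  2->1 ok
  [16] x  {3,4,5}  => 4  1->4 ok
  [17] x  {3,4,5}  => 3  4->3 ok
  [18] y  {0,2}  => 2  3->2 ok
  [19] z  {1}  => 1  2->1 ok
  [20] x  {3,4,5}  => 4  1->4 ok
  [21] x  {3,4,5}  => 3  4->3 ok
  [22] z  {1}  => 1  3->1 ok
  [23] x  {3,4,5}  => 4  1->4 ok
  [24] y  {0,2}  => 2  4->2 ok
  [25] x  {3,4,5}  => 5  2->5 ok
  [26] x  {3,4,5}  => 5  5->5 ok
  [27] z  {1}  => 1  5->1 ok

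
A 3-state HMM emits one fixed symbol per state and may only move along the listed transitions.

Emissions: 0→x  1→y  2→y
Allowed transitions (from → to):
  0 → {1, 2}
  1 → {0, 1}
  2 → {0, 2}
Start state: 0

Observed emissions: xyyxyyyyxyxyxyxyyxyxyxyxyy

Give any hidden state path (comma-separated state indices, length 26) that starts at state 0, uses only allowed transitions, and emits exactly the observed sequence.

0,2,2,0,2,2,2,2,0,1,0,1,0,1,0,1,1,0,1,0,2,0,1,0,1,1

  pos 0: x in {0}, choose 0; start
  pos 1: y in {1,2}, choose 2; 0->2 ok
  pos 2: y in {1,2}, choose 2; 2->2 ok
  pos 3: x in {0}, choose 0; 2->0 ok
  pos 4: y in {1,2}, choose 2; 0->2 ok
  pos 5: y in {1,2}, choose 2; 2->2 ok
  pos 6: y in {1,2}, choose 2; 2->2 ok
  pos 7: y in {1,2}, choose 2; 2->2 ok
  pos 8: x in {0}, choose 0; 2->0 ok
  pos 9: y in {1,2}, choose 1; 0->1 ok
  pos 10: x in {0}, choose 0; 1->0 ok
  pos 11: y in {1,2}, choose 1; 0->1 ok
  pos 12: x in {0}, choose 0; 1->0 ok
  pos 13: y in {1,2}, choose 1; 0->1 ok
  pos 14: x in {0}, choose 0; 1->0 ok
  pos 15: y in {1,2}, choose 1; 0->1 ok
  pos 16: y in {1,2}, choose 1; 1->1 ok
  pos 17: x in {0}, choose 0; 1->0 ok
  pos 18: y in {1,2}, choose 1; 0->1 ok
  pos 19: x in {0}, choose 0; 1->0 ok
  pos 20: y in {1,2}, choose 2; 0->2 ok
  pos 21: x in {0}, choose 0; 2->0 ok
  pos 22: y in {1,2}, choose 1; 0->1 ok
  pos 23: x in {0}, choose 0; 1->0 ok
  pos 24: y in {1,2}, choose 1; 0->1 ok
  pos 25: y in {1,2}, choose 1; 1->1 ok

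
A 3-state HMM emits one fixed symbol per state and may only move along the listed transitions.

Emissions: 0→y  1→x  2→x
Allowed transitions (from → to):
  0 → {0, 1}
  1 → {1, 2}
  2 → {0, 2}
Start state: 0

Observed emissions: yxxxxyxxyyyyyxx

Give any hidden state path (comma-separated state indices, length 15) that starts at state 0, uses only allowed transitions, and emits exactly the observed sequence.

  [0] y  {0}  => 0  start
  [1] x  {1,2}  => 1  0->1 ok
  [2] x  {1,2}  => 1  1->1 ok
  [3] x  {1,2}  => 1  1->1 ok
  [4] x  {1,2}  => 2  1->2 ok
  [5] y  {0}  => 0  2->0 ok
  [6] x  {1,2}  => 1  0->1 ok
  [7] x  {1,2}  => 2  1->2 ok
  [8] y  {0}  => 0  2->0 ok
  [9] y  {0}  => 0  0->0 ok
  [10] y  {0}  => 0  0->0 ok
  [11] y  {0}  => 0  0->0 ok
  [12] y  {0}  => 0  0->0 ok
  [13] x  {1,2}  => 1  0->1 ok
  [14] x  {1,2}  => 2  1->2 ok

0,1,1,1,2,0,1,2,0,0,0,0,0,1,2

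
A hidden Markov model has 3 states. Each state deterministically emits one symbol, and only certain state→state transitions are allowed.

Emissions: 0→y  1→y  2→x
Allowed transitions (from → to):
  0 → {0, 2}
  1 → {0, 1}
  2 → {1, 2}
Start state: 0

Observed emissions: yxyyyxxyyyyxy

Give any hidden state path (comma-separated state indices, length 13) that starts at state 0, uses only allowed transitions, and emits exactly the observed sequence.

  pos 0: y in {0,1}, choose 0; start
  pos 1: x in {2}, choose 2; 0->2 ok
  pos 2: y in {0,1}, choose 1; 2->1 ok
  pos 3: y in {0,1}, choose 1; 1->1 ok
  pos 4: y in {0,1}, choose 0; 1->0 ok
  pos 5: x in {2}, choose 2; 0->2 ok
  pos 6: x in {2}, choose 2; 2->2 ok
  pos 7: y in {0,1}, choose 1; 2->1 ok
  pos 8: y in {0,1}, choose 1; 1->1 ok
  pos 9: y in {0,1}, choose 1; 1->1 ok
  pos 10: y in {0,1}, choose 0; 1->0 ok
  pos 11: x in {2}, choose 2; 0->2 ok
  pos 12: y in {0,1}, choose 1; 2->1 ok

0,2,1,1,0,2,2,1,1,1,0,2,1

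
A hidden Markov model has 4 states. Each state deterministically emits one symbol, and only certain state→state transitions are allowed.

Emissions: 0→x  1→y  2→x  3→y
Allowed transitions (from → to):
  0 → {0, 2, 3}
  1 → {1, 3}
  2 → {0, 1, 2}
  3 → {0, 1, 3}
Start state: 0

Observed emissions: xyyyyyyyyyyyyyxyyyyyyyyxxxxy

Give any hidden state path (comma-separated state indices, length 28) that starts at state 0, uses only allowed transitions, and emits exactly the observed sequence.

0,3,1,1,1,3,3,1,1,1,1,1,1,3,0,3,1,3,1,3,1,1,3,0,0,0,0,3

  t0 'x' -> {0,2}, take 0 (start)
  t1 'y' -> {1,3}, take 3 (0->3 ok)
  t2 'y' -> {1,3}, take 1 (3->1 ok)
  t3 'y' -> {1,3}, take 1 (1->1 ok)
  t4 'y' -> {1,3}, take 1 (1->1 ok)
  t5 'y' -> {1,3}, take 3 (1->3 ok)
  t6 'y' -> {1,3}, take 3 (3->3 ok)
  t7 'y' -> {1,3}, take 1 (3->1 ok)
  t8 'y' -> {1,3}, take 1 (1->1 ok)
  t9 'y' -> {1,3}, take 1 (1->1 ok)
  t10 'y' -> {1,3}, take 1 (1->1 ok)
  t11 'y' -> {1,3}, take 1 (1->1 ok)
  t12 'y' -> {1,3}, take 1 (1->1 ok)
  t13 'y' -> {1,3}, take 3 (1->3 ok)
  t14 'x' -> {0,2}, take 0 (3->0 ok)
  t15 'y' -> {1,3}, take 3 (0->3 ok)
  t16 'y' -> {1,3}, take 1 (3->1 ok)
  t17 'y' -> {1,3}, take 3 (1->3 ok)
  t18 'y' -> {1,3}, take 1 (3->1 ok)
  t19 'y' -> {1,3}, take 3 (1->3 ok)
  t20 'y' -> {1,3}, take 1 (3->1 ok)
  t21 'y' -> {1,3}, take 1 (1->1 ok)
  t22 'y' -> {1,3}, take 3 (1->3 ok)
  t23 'x' -> {0,2}, take 0 (3->0 ok)
  t24 'x' -> {0,2}, take 0 (0->0 ok)
  t25 'x' -> {0,2}, take 0 (0->0 ok)
  t26 'x' -> {0,2}, take 0 (0->0 ok)
  t27 'y' -> {1,3}, take 3 (0->3 ok)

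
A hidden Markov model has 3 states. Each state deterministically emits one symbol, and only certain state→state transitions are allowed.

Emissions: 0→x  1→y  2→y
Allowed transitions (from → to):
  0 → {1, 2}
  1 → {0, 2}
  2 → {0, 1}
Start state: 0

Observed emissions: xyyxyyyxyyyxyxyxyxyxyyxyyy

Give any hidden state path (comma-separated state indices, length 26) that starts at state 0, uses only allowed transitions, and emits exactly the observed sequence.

0,2,1,0,2,1,2,0,1,2,1,0,2,0,1,0,1,0,2,0,2,1,0,1,2,1

  0: obs=x cand={0} pick 0 [start]
  1: obs=y cand={1,2} pick 2 [0->2 ok]
  2: obs=y cand={1,2} pick 1 [2->1 ok]
  3: obs=x cand={0} pick 0 [1->0 ok]
  4: obs=y cand={1,2} pick 2 [0->2 ok]
  5: obs=y cand={1,2} pick 1 [2->1 ok]
  6: obs=y cand={1,2} pick 2 [1->2 ok]
  7: obs=x cand={0} pick 0 [2->0 ok]
  8: obs=y cand={1,2} pick 1 [0->1 ok]
  9: obs=y cand={1,2} pick 2 [1->2 ok]
  10: obs=y cand={1,2} pick 1 [2->1 ok]
  11: obs=x cand={0} pick 0 [1->0 ok]
  12: obs=y cand={1,2} pick 2 [0->2 ok]
  13: obs=x cand={0} pick 0 [2->0 ok]
  14: obs=y cand={1,2} pick 1 [0->1 ok]
  15: obs=x cand={0} pick 0 [1->0 ok]
  16: obs=y cand={1,2} pick 1 [0->1 ok]
  17: obs=x cand={0} pick 0 [1->0 ok]
  18: obs=y cand={1,2} pick 2 [0->2 ok]
  19: obs=x cand={0} pick 0 [2->0 ok]
  20: obs=y cand={1,2} pick 2 [0->2 ok]
  21: obs=y cand={1,2} pick 1 [2->1 ok]
  22: obs=x cand={0} pick 0 [1->0 ok]
  23: obs=y cand={1,2} pick 1 [0->1 ok]
  24: obs=y cand={1,2} pick 2 [1->2 ok]
  25: obs=y cand={1,2} pick 1 [2->1 ok]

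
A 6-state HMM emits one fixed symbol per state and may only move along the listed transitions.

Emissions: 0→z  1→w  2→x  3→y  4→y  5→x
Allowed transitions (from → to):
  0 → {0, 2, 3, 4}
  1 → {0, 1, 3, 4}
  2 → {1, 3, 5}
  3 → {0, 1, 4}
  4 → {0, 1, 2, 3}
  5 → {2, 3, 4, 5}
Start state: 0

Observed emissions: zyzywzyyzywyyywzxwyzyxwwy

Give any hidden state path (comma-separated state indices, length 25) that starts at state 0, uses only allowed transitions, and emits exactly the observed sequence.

  0: obs=z cand={0} pick 0 [start]
  1: obs=y cand={3,4} pick 3 [0->3 ok]
  2: obs=z cand={0} pick 0 [3->0 ok]
  3: obs=y cand={3,4} pick 3 [0->3 ok]
  4: obs=w cand={1} pick 1 [3->1 ok]
  5: obs=z cand={0} pick 0 [1->0 ok]
  6: obs=y cand={3,4} pick 3 [0->3 ok]
  7: obs=y cand={3,4} pick 4 [3->4 ok]
  8: obs=z cand={0} pick 0 [4->0 ok]
  9: obs=y cand={3,4} pick 3 [0->3 ok]
  10: obs=w cand={1} pick 1 [3->1 ok]
  11: obs=y cand={3,4} pick 4 [1->4 ok]
  12: obs=y cand={3,4} pick 3 [4->3 ok]
  13: obs=y cand={3,4} pick 4 [3->4 ok]
  14: obs=w cand={1} pick 1 [4->1 ok]
  15: obs=z cand={0} pick 0 [1->0 ok]
  16: obs=x cand={2,5} pick 2 [0->2 ok]
  17: obs=w cand={1} pick 1 [2->1 ok]
  18: obs=y cand={3,4} pick 4 [1->4 ok]
  19: obs=z cand={0} pick 0 [4->0 ok]
  20: obs=y cand={3,4} pick 4 [0->4 ok]
  21: obs=x cand={2,5} pick 2 [4->2 ok]
  22: obs=w cand={1} pick 1 [2->1 ok]
  23: obs=w cand={1} pick 1 [1->1 ok]
  24: obs=y cand={3,4} pick 4 [1->4 ok]

0,3,0,3,1,0,3,4,0,3,1,4,3,4,1,0,2,1,4,0,4,2,1,1,4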